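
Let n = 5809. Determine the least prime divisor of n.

37

5809 is odd.
Digit sum 22, not divisible by 3.
Ends in 9: not divisible by 5.
7: 5809 = 7·829 + 6
11: 5809 = 11·528 + 1
13: 5809 = 13·446 + 11
17: 5809 = 17·341 + 12
19: 5809 = 19·305 + 14
23: 5809 = 23·252 + 13
29: 5809 = 29·200 + 9
31: 5809 = 31·187 + 12
37: 5809 = 37·157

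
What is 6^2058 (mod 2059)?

1161

6^1 ≡ 6 (mod 2059)
6^2 ≡ 6^2 = 36 ≡ 36 (mod 2059)
6^4 ≡ 36^2 = 1296 ≡ 1296 (mod 2059)
6^8 ≡ 1296^2 = 1679616 ≡ 1531 (mod 2059)
6^16 ≡ 1531^2 = 2343961 ≡ 819 (mod 2059)
6^32 ≡ 819^2 = 670761 ≡ 1586 (mod 2059)
6^64 ≡ 1586^2 = 2515396 ≡ 1357 (mod 2059)
6^128 ≡ 1357^2 = 1841449 ≡ 703 (mod 2059)
6^256 ≡ 703^2 = 494209 ≡ 49 (mod 2059)
6^512 ≡ 49^2 = 2401 ≡ 342 (mod 2059)
6^1024 ≡ 342^2 = 116964 ≡ 1660 (mod 2059)
6^2048 ≡ 1660^2 = 2755600 ≡ 658 (mod 2059)
2058 = 2048 + 8 + 2 in binary powers of 2.
So 6^2058 ≡ 658 · 1531 · 36 ≡ 1161 (mod 2059).
Since 1161 ≠ 1, base 6 is a Fermat witness: 2059 is composite.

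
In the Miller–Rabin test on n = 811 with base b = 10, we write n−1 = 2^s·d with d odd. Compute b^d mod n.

810

811 − 1 = 810 = 2^1 · 405, so d = 405.
10^1 ≡ 10 (mod 811)
10^2 ≡ 10^2 = 100 ≡ 100 (mod 811)
10^4 ≡ 100^2 = 10000 ≡ 268 (mod 811)
10^8 ≡ 268^2 = 71824 ≡ 456 (mod 811)
10^16 ≡ 456^2 = 207936 ≡ 320 (mod 811)
10^32 ≡ 320^2 = 102400 ≡ 214 (mod 811)
10^64 ≡ 214^2 = 45796 ≡ 380 (mod 811)
10^128 ≡ 380^2 = 144400 ≡ 42 (mod 811)
10^256 ≡ 42^2 = 1764 ≡ 142 (mod 811)
405 = 256 + 128 + 16 + 4 + 1 in binary powers of 2.
So 10^405 ≡ 142 · 42 · 320 · 268 · 10 ≡ 810 (mod 811).
Since 10^d ≡ 810 (mod 811), base 10 does not prove 811 composite.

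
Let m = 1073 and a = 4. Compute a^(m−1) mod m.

4^1 ≡ 4 (mod 1073)
4^2 ≡ 4^2 = 16 ≡ 16 (mod 1073)
4^4 ≡ 16^2 = 256 ≡ 256 (mod 1073)
4^8 ≡ 256^2 = 65536 ≡ 83 (mod 1073)
4^16 ≡ 83^2 = 6889 ≡ 451 (mod 1073)
4^32 ≡ 451^2 = 203401 ≡ 604 (mod 1073)
4^64 ≡ 604^2 = 364816 ≡ 1069 (mod 1073)
4^128 ≡ 1069^2 = 1142761 ≡ 16 (mod 1073)
4^256 ≡ 16^2 = 256 ≡ 256 (mod 1073)
4^512 ≡ 256^2 = 65536 ≡ 83 (mod 1073)
4^1024 ≡ 83^2 = 6889 ≡ 451 (mod 1073)
1072 = 1024 + 32 + 16 in binary powers of 2.
So 4^1072 ≡ 451 · 604 · 451 ≡ 1069 (mod 1073).
Since 1069 ≠ 1, base 4 is a Fermat witness: 1073 is composite.

1069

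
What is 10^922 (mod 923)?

10^1 ≡ 10 (mod 923)
10^2 ≡ 10^2 = 100 ≡ 100 (mod 923)
10^4 ≡ 100^2 = 10000 ≡ 770 (mod 923)
10^8 ≡ 770^2 = 592900 ≡ 334 (mod 923)
10^16 ≡ 334^2 = 111556 ≡ 796 (mod 923)
10^32 ≡ 796^2 = 633616 ≡ 438 (mod 923)
10^64 ≡ 438^2 = 191844 ≡ 783 (mod 923)
10^128 ≡ 783^2 = 613089 ≡ 217 (mod 923)
10^256 ≡ 217^2 = 47089 ≡ 16 (mod 923)
10^512 ≡ 16^2 = 256 ≡ 256 (mod 923)
922 = 512 + 256 + 128 + 16 + 8 + 2 in binary powers of 2.
So 10^922 ≡ 256 · 16 · 217 · 796 · 334 · 100 ≡ 302 (mod 923).
Since 302 ≠ 1, base 10 is a Fermat witness: 923 is composite.

302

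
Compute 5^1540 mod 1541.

5^1 ≡ 5 (mod 1541)
5^2 ≡ 5^2 = 25 ≡ 25 (mod 1541)
5^4 ≡ 25^2 = 625 ≡ 625 (mod 1541)
5^8 ≡ 625^2 = 390625 ≡ 752 (mod 1541)
5^16 ≡ 752^2 = 565504 ≡ 1498 (mod 1541)
5^32 ≡ 1498^2 = 2244004 ≡ 308 (mod 1541)
5^64 ≡ 308^2 = 94864 ≡ 863 (mod 1541)
5^128 ≡ 863^2 = 744769 ≡ 466 (mod 1541)
5^256 ≡ 466^2 = 217156 ≡ 1416 (mod 1541)
5^512 ≡ 1416^2 = 2005056 ≡ 215 (mod 1541)
5^1024 ≡ 215^2 = 46225 ≡ 1536 (mod 1541)
1540 = 1024 + 512 + 4 in binary powers of 2.
So 5^1540 ≡ 1536 · 215 · 625 ≡ 1 (mod 1541).
Since the result is 1, base 5 gives no evidence that 1541 is composite.

1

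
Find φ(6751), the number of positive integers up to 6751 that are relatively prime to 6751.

Factor: 6751 = 43 · 157.
φ(6751) = (43−1) · (157−1) = 42 · 156 = 6552.

6552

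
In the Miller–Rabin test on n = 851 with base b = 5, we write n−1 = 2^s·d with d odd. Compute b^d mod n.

851 − 1 = 850 = 2^1 · 425, so d = 425.
5^1 ≡ 5 (mod 851)
5^2 ≡ 5^2 = 25 ≡ 25 (mod 851)
5^4 ≡ 25^2 = 625 ≡ 625 (mod 851)
5^8 ≡ 625^2 = 390625 ≡ 16 (mod 851)
5^16 ≡ 16^2 = 256 ≡ 256 (mod 851)
5^32 ≡ 256^2 = 65536 ≡ 9 (mod 851)
5^64 ≡ 9^2 = 81 ≡ 81 (mod 851)
5^128 ≡ 81^2 = 6561 ≡ 604 (mod 851)
5^256 ≡ 604^2 = 364816 ≡ 588 (mod 851)
425 = 256 + 128 + 32 + 8 + 1 in binary powers of 2.
So 5^425 ≡ 588 · 604 · 9 · 16 · 5 ≡ 109 (mod 851).
Squaring chain: 109; never reaches −1, so base 5 is a Miller–Rabin witness that 851 is composite.

109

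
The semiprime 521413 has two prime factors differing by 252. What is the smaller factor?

Since p = q + 252, we have 521413 = q(q + 252), so q² + 252q − 521413 = 0.
Discriminant: 252² + 4·521413 = 63504 + 2085652 = 2149156; √2149156 = 1466.
q = (−252 + 1466)/2 = 607, and p = q + 252 = 859.
Check: 607 · 859 = 521413.

607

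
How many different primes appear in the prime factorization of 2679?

3

2679 = 3 · 893
893 = 19 · 47
2679 = 3 · 19 · 47, which has 3 distinct prime factors.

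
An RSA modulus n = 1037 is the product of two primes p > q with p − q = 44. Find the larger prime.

Since p = q + 44, we have 1037 = q(q + 44), so q² + 44q − 1037 = 0.
Discriminant: 44² + 4·1037 = 1936 + 4148 = 6084; √6084 = 78.
q = (−44 + 78)/2 = 17, and p = q + 44 = 61.
Check: 17 · 61 = 1037.

61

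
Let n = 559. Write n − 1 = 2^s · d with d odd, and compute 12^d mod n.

194

559 − 1 = 558 = 2^1 · 279, so d = 279.
12^1 ≡ 12 (mod 559)
12^2 ≡ 12^2 = 144 ≡ 144 (mod 559)
12^4 ≡ 144^2 = 20736 ≡ 53 (mod 559)
12^8 ≡ 53^2 = 2809 ≡ 14 (mod 559)
12^16 ≡ 14^2 = 196 ≡ 196 (mod 559)
12^32 ≡ 196^2 = 38416 ≡ 404 (mod 559)
12^64 ≡ 404^2 = 163216 ≡ 547 (mod 559)
12^128 ≡ 547^2 = 299209 ≡ 144 (mod 559)
12^256 ≡ 144^2 = 20736 ≡ 53 (mod 559)
279 = 256 + 16 + 4 + 2 + 1 in binary powers of 2.
So 12^279 ≡ 53 · 196 · 53 · 144 · 12 ≡ 194 (mod 559).
Squaring chain: 194; never reaches −1, so base 12 is a Miller–Rabin witness that 559 is composite.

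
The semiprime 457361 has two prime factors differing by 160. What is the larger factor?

761

Since p = q + 160, we have 457361 = q(q + 160), so q² + 160q − 457361 = 0.
Discriminant: 160² + 4·457361 = 25600 + 1829444 = 1855044; √1855044 = 1362.
q = (−160 + 1362)/2 = 601, and p = q + 160 = 761.
Check: 601 · 761 = 457361.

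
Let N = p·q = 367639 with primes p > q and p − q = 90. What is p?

Since p = q + 90, we have 367639 = q(q + 90), so q² + 90q − 367639 = 0.
Discriminant: 90² + 4·367639 = 8100 + 1470556 = 1478656; √1478656 = 1216.
q = (−90 + 1216)/2 = 563, and p = q + 90 = 653.
Check: 563 · 653 = 367639.

653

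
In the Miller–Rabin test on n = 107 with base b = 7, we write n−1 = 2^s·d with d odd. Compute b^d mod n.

106

107 − 1 = 106 = 2^1 · 53, so d = 53.
7^1 ≡ 7 (mod 107)
7^2 ≡ 7^2 = 49 ≡ 49 (mod 107)
7^4 ≡ 49^2 = 2401 ≡ 47 (mod 107)
7^8 ≡ 47^2 = 2209 ≡ 69 (mod 107)
7^16 ≡ 69^2 = 4761 ≡ 53 (mod 107)
7^32 ≡ 53^2 = 2809 ≡ 27 (mod 107)
53 = 32 + 16 + 4 + 1 in binary powers of 2.
So 7^53 ≡ 27 · 53 · 47 · 7 ≡ 106 (mod 107).
Since 7^d ≡ 106 (mod 107), base 7 does not prove 107 composite.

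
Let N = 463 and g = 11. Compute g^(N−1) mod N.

1

11^1 ≡ 11 (mod 463)
11^2 ≡ 11^2 = 121 ≡ 121 (mod 463)
11^4 ≡ 121^2 = 14641 ≡ 288 (mod 463)
11^8 ≡ 288^2 = 82944 ≡ 67 (mod 463)
11^16 ≡ 67^2 = 4489 ≡ 322 (mod 463)
11^32 ≡ 322^2 = 103684 ≡ 435 (mod 463)
11^64 ≡ 435^2 = 189225 ≡ 321 (mod 463)
11^128 ≡ 321^2 = 103041 ≡ 255 (mod 463)
11^256 ≡ 255^2 = 65025 ≡ 205 (mod 463)
462 = 256 + 128 + 64 + 8 + 4 + 2 in binary powers of 2.
So 11^462 ≡ 205 · 255 · 321 · 67 · 288 · 121 ≡ 1 (mod 463).
Since the result is 1, base 11 gives no evidence that 463 is composite.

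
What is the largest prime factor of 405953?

405953 = 67 · 6059
6059 = 73 · 83
83 is prime.
So 405953 = 67 · 73 · 83; the largest prime factor is 83.

83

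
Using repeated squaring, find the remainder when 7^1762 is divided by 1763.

7^1 ≡ 7 (mod 1763)
7^2 ≡ 7^2 = 49 ≡ 49 (mod 1763)
7^4 ≡ 49^2 = 2401 ≡ 638 (mod 1763)
7^8 ≡ 638^2 = 407044 ≡ 1554 (mod 1763)
7^16 ≡ 1554^2 = 2414916 ≡ 1369 (mod 1763)
7^32 ≡ 1369^2 = 1874161 ≡ 92 (mod 1763)
7^64 ≡ 92^2 = 8464 ≡ 1412 (mod 1763)
7^128 ≡ 1412^2 = 1993744 ≡ 1554 (mod 1763)
7^256 ≡ 1554^2 = 2414916 ≡ 1369 (mod 1763)
7^512 ≡ 1369^2 = 1874161 ≡ 92 (mod 1763)
7^1024 ≡ 92^2 = 8464 ≡ 1412 (mod 1763)
1762 = 1024 + 512 + 128 + 64 + 32 + 2 in binary powers of 2.
So 7^1762 ≡ 1412 · 92 · 1554 · 1412 · 92 · 49 ≡ 1197 (mod 1763).
Since 1197 ≠ 1, base 7 is a Fermat witness: 1763 is composite.

1197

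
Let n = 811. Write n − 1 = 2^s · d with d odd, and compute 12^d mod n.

810

811 − 1 = 810 = 2^1 · 405, so d = 405.
12^1 ≡ 12 (mod 811)
12^2 ≡ 12^2 = 144 ≡ 144 (mod 811)
12^4 ≡ 144^2 = 20736 ≡ 461 (mod 811)
12^8 ≡ 461^2 = 212521 ≡ 39 (mod 811)
12^16 ≡ 39^2 = 1521 ≡ 710 (mod 811)
12^32 ≡ 710^2 = 504100 ≡ 469 (mod 811)
12^64 ≡ 469^2 = 219961 ≡ 180 (mod 811)
12^128 ≡ 180^2 = 32400 ≡ 771 (mod 811)
12^256 ≡ 771^2 = 594441 ≡ 789 (mod 811)
405 = 256 + 128 + 16 + 4 + 1 in binary powers of 2.
So 12^405 ≡ 789 · 771 · 710 · 461 · 12 ≡ 810 (mod 811).
Since 12^d ≡ 810 (mod 811), base 12 does not prove 811 composite.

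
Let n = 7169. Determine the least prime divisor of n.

7169 is odd.
Digit sum 23, not divisible by 3.
Ends in 9: not divisible by 5.
7: 7169 = 7·1024 + 1
11: 7169 = 11·651 + 8
13: 7169 = 13·551 + 6
17: 7169 = 17·421 + 12
19: 7169 = 19·377 + 6
23: 7169 = 23·311 + 16
29: 7169 = 29·247 + 6
31: 7169 = 31·231 + 8
37: 7169 = 37·193 + 28
41: 7169 = 41·174 + 35
43: 7169 = 43·166 + 31
47: 7169 = 47·152 + 25
53: 7169 = 53·135 + 14
59: 7169 = 59·121 + 30
61: 7169 = 61·117 + 32
67: 7169 = 67·107

67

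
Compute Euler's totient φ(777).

432

Factor: 777 = 3 · 7 · 37.
φ(777) = (3−1) · (7−1) · (37−1) = 2 · 6 · 36 = 432.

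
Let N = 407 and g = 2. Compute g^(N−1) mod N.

284

2^1 ≡ 2 (mod 407)
2^2 ≡ 2^2 = 4 ≡ 4 (mod 407)
2^4 ≡ 4^2 = 16 ≡ 16 (mod 407)
2^8 ≡ 16^2 = 256 ≡ 256 (mod 407)
2^16 ≡ 256^2 = 65536 ≡ 9 (mod 407)
2^32 ≡ 9^2 = 81 ≡ 81 (mod 407)
2^64 ≡ 81^2 = 6561 ≡ 49 (mod 407)
2^128 ≡ 49^2 = 2401 ≡ 366 (mod 407)
2^256 ≡ 366^2 = 133956 ≡ 53 (mod 407)
406 = 256 + 128 + 16 + 4 + 2 in binary powers of 2.
So 2^406 ≡ 53 · 366 · 9 · 16 · 4 ≡ 284 (mod 407).
Since 284 ≠ 1, base 2 is a Fermat witness: 407 is composite.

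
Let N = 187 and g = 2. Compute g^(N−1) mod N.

174

2^1 ≡ 2 (mod 187)
2^2 ≡ 2^2 = 4 ≡ 4 (mod 187)
2^4 ≡ 4^2 = 16 ≡ 16 (mod 187)
2^8 ≡ 16^2 = 256 ≡ 69 (mod 187)
2^16 ≡ 69^2 = 4761 ≡ 86 (mod 187)
2^32 ≡ 86^2 = 7396 ≡ 103 (mod 187)
2^64 ≡ 103^2 = 10609 ≡ 137 (mod 187)
2^128 ≡ 137^2 = 18769 ≡ 69 (mod 187)
186 = 128 + 32 + 16 + 8 + 2 in binary powers of 2.
So 2^186 ≡ 69 · 103 · 86 · 69 · 4 ≡ 174 (mod 187).
Since 174 ≠ 1, base 2 is a Fermat witness: 187 is composite.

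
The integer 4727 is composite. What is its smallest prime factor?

29

4727 is odd.
Digit sum 20, not divisible by 3.
Ends in 7: not divisible by 5.
7: 4727 = 7·675 + 2
11: 4727 = 11·429 + 8
13: 4727 = 13·363 + 8
17: 4727 = 17·278 + 1
19: 4727 = 19·248 + 15
23: 4727 = 23·205 + 12
29: 4727 = 29·163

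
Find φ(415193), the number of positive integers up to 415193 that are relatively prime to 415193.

Factor: 415193 = 29 · 103 · 139.
φ(415193) = (29−1) · (103−1) · (139−1) = 28 · 102 · 138 = 394128.

394128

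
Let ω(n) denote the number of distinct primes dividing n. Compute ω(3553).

3553 = 11 · 323
323 = 17 · 19
3553 = 11 · 17 · 19, which has 3 distinct prime factors.

3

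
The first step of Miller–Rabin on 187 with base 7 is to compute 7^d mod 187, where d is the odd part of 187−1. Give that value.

57

187 − 1 = 186 = 2^1 · 93, so d = 93.
7^1 ≡ 7 (mod 187)
7^2 ≡ 7^2 = 49 ≡ 49 (mod 187)
7^4 ≡ 49^2 = 2401 ≡ 157 (mod 187)
7^8 ≡ 157^2 = 24649 ≡ 152 (mod 187)
7^16 ≡ 152^2 = 23104 ≡ 103 (mod 187)
7^32 ≡ 103^2 = 10609 ≡ 137 (mod 187)
7^64 ≡ 137^2 = 18769 ≡ 69 (mod 187)
93 = 64 + 16 + 8 + 4 + 1 in binary powers of 2.
So 7^93 ≡ 69 · 103 · 152 · 157 · 7 ≡ 57 (mod 187).
Squaring chain: 57; never reaches −1, so base 7 is a Miller–Rabin witness that 187 is composite.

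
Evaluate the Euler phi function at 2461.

Factor: 2461 = 23 · 107.
φ(2461) = (23−1) · (107−1) = 22 · 106 = 2332.

2332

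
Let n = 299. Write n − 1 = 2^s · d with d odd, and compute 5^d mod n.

291

299 − 1 = 298 = 2^1 · 149, so d = 149.
5^1 ≡ 5 (mod 299)
5^2 ≡ 5^2 = 25 ≡ 25 (mod 299)
5^4 ≡ 25^2 = 625 ≡ 27 (mod 299)
5^8 ≡ 27^2 = 729 ≡ 131 (mod 299)
5^16 ≡ 131^2 = 17161 ≡ 118 (mod 299)
5^32 ≡ 118^2 = 13924 ≡ 170 (mod 299)
5^64 ≡ 170^2 = 28900 ≡ 196 (mod 299)
5^128 ≡ 196^2 = 38416 ≡ 144 (mod 299)
149 = 128 + 16 + 4 + 1 in binary powers of 2.
So 5^149 ≡ 144 · 118 · 27 · 5 ≡ 291 (mod 299).
Squaring chain: 291; never reaches −1, so base 5 is a Miller–Rabin witness that 299 is composite.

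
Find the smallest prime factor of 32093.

32093 is odd.
Digit sum 17, not divisible by 3.
Ends in 3: not divisible by 5.
7: 32093 = 7·4584 + 5
11: 32093 = 11·2917 + 6
13: 32093 = 13·2468 + 9
17: 32093 = 17·1887 + 14
19: 32093 = 19·1689 + 2
23: 32093 = 23·1395 + 8
29: 32093 = 29·1106 + 19
31: 32093 = 31·1035 + 8
37: 32093 = 37·867 + 14
41: 32093 = 41·782 + 31
43: 32093 = 43·746 + 15
47: 32093 = 47·682 + 39
53: 32093 = 53·605 + 28
59: 32093 = 59·543 + 56
61: 32093 = 61·526 + 7
67: 32093 = 67·479

67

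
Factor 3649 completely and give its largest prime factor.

89

3649 = 41 · 89
89 is prime.
So 3649 = 41 · 89; the largest prime factor is 89.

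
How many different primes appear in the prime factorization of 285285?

6

285285 = 3 · 95095
95095 = 5 · 19019
19019 = 7 · 2717
2717 = 11 · 247
247 = 13 · 19
285285 = 3 · 5 · 7 · 11 · 13 · 19, which has 6 distinct prime factors.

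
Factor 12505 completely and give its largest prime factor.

12505 = 5 · 2501
2501 = 41 · 61
61 is prime.
So 12505 = 5 · 41 · 61; the largest prime factor is 61.

61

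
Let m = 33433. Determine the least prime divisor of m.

33433 is odd.
Digit sum 16, not divisible by 3.
Ends in 3: not divisible by 5.
7: 33433 = 7·4776 + 1
11: 33433 = 11·3039 + 4
13: 33433 = 13·2571 + 10
17: 33433 = 17·1966 + 11
19: 33433 = 19·1759 + 12
23: 33433 = 23·1453 + 14
29: 33433 = 29·1152 + 25
31: 33433 = 31·1078 + 15
37: 33433 = 37·903 + 22
41: 33433 = 41·815 + 18
43: 33433 = 43·777 + 22
47: 33433 = 47·711 + 16
53: 33433 = 53·630 + 43
59: 33433 = 59·566 + 39
61: 33433 = 61·548 + 5
67: 33433 = 67·499

67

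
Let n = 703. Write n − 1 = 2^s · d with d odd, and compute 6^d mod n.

703 − 1 = 702 = 2^1 · 351, so d = 351.
6^1 ≡ 6 (mod 703)
6^2 ≡ 6^2 = 36 ≡ 36 (mod 703)
6^4 ≡ 36^2 = 1296 ≡ 593 (mod 703)
6^8 ≡ 593^2 = 351649 ≡ 149 (mod 703)
6^16 ≡ 149^2 = 22201 ≡ 408 (mod 703)
6^32 ≡ 408^2 = 166464 ≡ 556 (mod 703)
6^64 ≡ 556^2 = 309136 ≡ 519 (mod 703)
6^128 ≡ 519^2 = 269361 ≡ 112 (mod 703)
6^256 ≡ 112^2 = 12544 ≡ 593 (mod 703)
351 = 256 + 64 + 16 + 8 + 4 + 2 + 1 in binary powers of 2.
So 6^351 ≡ 593 · 519 · 408 · 149 · 593 · 36 · 6 ≡ 438 (mod 703).
Squaring chain: 438; never reaches −1, so base 6 is a Miller–Rabin witness that 703 is composite.

438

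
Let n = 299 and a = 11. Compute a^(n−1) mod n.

127

11^1 ≡ 11 (mod 299)
11^2 ≡ 11^2 = 121 ≡ 121 (mod 299)
11^4 ≡ 121^2 = 14641 ≡ 289 (mod 299)
11^8 ≡ 289^2 = 83521 ≡ 100 (mod 299)
11^16 ≡ 100^2 = 10000 ≡ 133 (mod 299)
11^32 ≡ 133^2 = 17689 ≡ 48 (mod 299)
11^64 ≡ 48^2 = 2304 ≡ 211 (mod 299)
11^128 ≡ 211^2 = 44521 ≡ 269 (mod 299)
11^256 ≡ 269^2 = 72361 ≡ 3 (mod 299)
298 = 256 + 32 + 8 + 2 in binary powers of 2.
So 11^298 ≡ 3 · 48 · 100 · 121 ≡ 127 (mod 299).
Since 127 ≠ 1, base 11 is a Fermat witness: 299 is composite.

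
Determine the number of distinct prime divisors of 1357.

1357 = 23 · 59
1357 = 23 · 59, which has 2 distinct prime factors.

2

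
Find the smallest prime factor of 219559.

29

219559 is odd.
Digit sum 31, not divisible by 3.
Ends in 9: not divisible by 5.
7: 219559 = 7·31365 + 4
11: 219559 = 11·19959 + 10
13: 219559 = 13·16889 + 2
17: 219559 = 17·12915 + 4
19: 219559 = 19·11555 + 14
23: 219559 = 23·9546 + 1
29: 219559 = 29·7571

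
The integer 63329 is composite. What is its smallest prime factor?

7

63329 is odd.
Digit sum 23, not divisible by 3.
Ends in 9: not divisible by 5.
7: 63329 = 7·9047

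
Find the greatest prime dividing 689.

689 = 13 · 53
53 is prime.
So 689 = 13 · 53; the largest prime factor is 53.

53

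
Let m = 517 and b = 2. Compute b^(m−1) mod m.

2^1 ≡ 2 (mod 517)
2^2 ≡ 2^2 = 4 ≡ 4 (mod 517)
2^4 ≡ 4^2 = 16 ≡ 16 (mod 517)
2^8 ≡ 16^2 = 256 ≡ 256 (mod 517)
2^16 ≡ 256^2 = 65536 ≡ 394 (mod 517)
2^32 ≡ 394^2 = 155236 ≡ 136 (mod 517)
2^64 ≡ 136^2 = 18496 ≡ 401 (mod 517)
2^128 ≡ 401^2 = 160801 ≡ 14 (mod 517)
2^256 ≡ 14^2 = 196 ≡ 196 (mod 517)
2^512 ≡ 196^2 = 38416 ≡ 158 (mod 517)
516 = 512 + 4 in binary powers of 2.
So 2^516 ≡ 158 · 16 ≡ 460 (mod 517).
Since 460 ≠ 1, base 2 is a Fermat witness: 517 is composite.

460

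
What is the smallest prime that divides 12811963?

83

12811963 is odd.
Digit sum 31, not divisible by 3.
Ends in 3: not divisible by 5.
7: 12811963 = 7·1830280 + 3
11: 12811963 = 11·1164723 + 10
13: 12811963 = 13·985535 + 8
17: 12811963 = 17·753644 + 15
19: 12811963 = 19·674313 + 16
23: 12811963 = 23·557041 + 20
29: 12811963 = 29·441791 + 24
31: 12811963 = 31·413289 + 4
37: 12811963 = 37·346269 + 10
41: 12811963 = 41·312486 + 37
43: 12811963 = 43·297952 + 27
47: 12811963 = 47·272594 + 45
53: 12811963 = 53·241735 + 8
59: 12811963 = 59·217151 + 54
61: 12811963 = 61·210032 + 11
67: 12811963 = 67·191223 + 22
71: 12811963 = 71·180450 + 13
73: 12811963 = 73·175506 + 25
79: 12811963 = 79·162176 + 59
83: 12811963 = 83·154361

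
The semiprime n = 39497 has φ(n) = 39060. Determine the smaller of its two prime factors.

127

φ(n) = (p−1)(q−1) = n − (p+q) + 1, so p + q = 39497 − 39060 + 1 = 438.
p and q are the roots of t² − 438t + 39497 = 0.
Discriminant: 438² − 4·39497 = 191844 − 157988 = 33856; √33856 = 184.
q = (438 − 184)/2 = 127, p = (438 + 184)/2 = 311.
Check: 127 · 311 = 39497.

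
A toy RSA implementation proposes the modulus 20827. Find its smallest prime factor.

20827 is odd.
Digit sum 19, not divisible by 3.
Ends in 7: not divisible by 5.
7: 20827 = 7·2975 + 2
11: 20827 = 11·1893 + 4
13: 20827 = 13·1602 + 1
17: 20827 = 17·1225 + 2
19: 20827 = 19·1096 + 3
23: 20827 = 23·905 + 12
29: 20827 = 29·718 + 5
31: 20827 = 31·671 + 26
37: 20827 = 37·562 + 33
41: 20827 = 41·507 + 40
43: 20827 = 43·484 + 15
47: 20827 = 47·443 + 6
53: 20827 = 53·392 + 51
59: 20827 = 59·353

59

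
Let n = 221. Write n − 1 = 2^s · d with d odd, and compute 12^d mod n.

221 − 1 = 220 = 2^2 · 55, so d = 55.
12^1 ≡ 12 (mod 221)
12^2 ≡ 12^2 = 144 ≡ 144 (mod 221)
12^4 ≡ 144^2 = 20736 ≡ 183 (mod 221)
12^8 ≡ 183^2 = 33489 ≡ 118 (mod 221)
12^16 ≡ 118^2 = 13924 ≡ 1 (mod 221)
12^32 ≡ 1^2 = 1 ≡ 1 (mod 221)
55 = 32 + 16 + 4 + 2 + 1 in binary powers of 2.
So 12^55 ≡ 1 · 1 · 183 · 144 · 12 ≡ 194 (mod 221).
Squaring chain: 194 → 66; never reaches −1, so base 12 is a Miller–Rabin witness that 221 is composite.

194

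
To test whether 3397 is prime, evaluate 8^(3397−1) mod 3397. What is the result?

2013

8^1 ≡ 8 (mod 3397)
8^2 ≡ 8^2 = 64 ≡ 64 (mod 3397)
8^4 ≡ 64^2 = 4096 ≡ 699 (mod 3397)
8^8 ≡ 699^2 = 488601 ≡ 2830 (mod 3397)
8^16 ≡ 2830^2 = 8008900 ≡ 2171 (mod 3397)
8^32 ≡ 2171^2 = 4713241 ≡ 1602 (mod 3397)
8^64 ≡ 1602^2 = 2566404 ≡ 1669 (mod 3397)
8^128 ≡ 1669^2 = 2785561 ≡ 21 (mod 3397)
8^256 ≡ 21^2 = 441 ≡ 441 (mod 3397)
8^512 ≡ 441^2 = 194481 ≡ 852 (mod 3397)
8^1024 ≡ 852^2 = 725904 ≡ 2343 (mod 3397)
8^2048 ≡ 2343^2 = 5489649 ≡ 97 (mod 3397)
3396 = 2048 + 1024 + 256 + 64 + 4 in binary powers of 2.
So 8^3396 ≡ 97 · 2343 · 441 · 1669 · 699 ≡ 2013 (mod 3397).
Since 2013 ≠ 1, base 8 is a Fermat witness: 3397 is composite.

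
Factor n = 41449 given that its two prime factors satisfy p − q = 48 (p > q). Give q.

Since p = q + 48, we have 41449 = q(q + 48), so q² + 48q − 41449 = 0.
Discriminant: 48² + 4·41449 = 2304 + 165796 = 168100; √168100 = 410.
q = (−48 + 410)/2 = 181, and p = q + 48 = 229.
Check: 181 · 229 = 41449.

181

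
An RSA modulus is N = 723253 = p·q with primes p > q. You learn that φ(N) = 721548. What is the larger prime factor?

φ(n) = (p−1)(q−1) = n − (p+q) + 1, so p + q = 723253 − 721548 + 1 = 1706.
p and q are the roots of t² − 1706t + 723253 = 0.
Discriminant: 1706² − 4·723253 = 2910436 − 2893012 = 17424; √17424 = 132.
q = (1706 − 132)/2 = 787, p = (1706 + 132)/2 = 919.
Check: 787 · 919 = 723253.

919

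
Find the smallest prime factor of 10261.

10261 is odd.
Digit sum 10, not divisible by 3.
Ends in 1: not divisible by 5.
7: 10261 = 7·1465 + 6
11: 10261 = 11·932 + 9
13: 10261 = 13·789 + 4
17: 10261 = 17·603 + 10
19: 10261 = 19·540 + 1
23: 10261 = 23·446 + 3
29: 10261 = 29·353 + 24
31: 10261 = 31·331

31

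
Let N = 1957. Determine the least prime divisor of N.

1957 is odd.
Digit sum 22, not divisible by 3.
Ends in 7: not divisible by 5.
7: 1957 = 7·279 + 4
11: 1957 = 11·177 + 10
13: 1957 = 13·150 + 7
17: 1957 = 17·115 + 2
19: 1957 = 19·103

19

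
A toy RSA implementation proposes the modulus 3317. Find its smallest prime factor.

31

3317 is odd.
Digit sum 14, not divisible by 3.
Ends in 7: not divisible by 5.
7: 3317 = 7·473 + 6
11: 3317 = 11·301 + 6
13: 3317 = 13·255 + 2
17: 3317 = 17·195 + 2
19: 3317 = 19·174 + 11
23: 3317 = 23·144 + 5
29: 3317 = 29·114 + 11
31: 3317 = 31·107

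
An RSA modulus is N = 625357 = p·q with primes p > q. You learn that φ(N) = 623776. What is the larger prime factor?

809

φ(n) = (p−1)(q−1) = n − (p+q) + 1, so p + q = 625357 − 623776 + 1 = 1582.
p and q are the roots of t² − 1582t + 625357 = 0.
Discriminant: 1582² − 4·625357 = 2502724 − 2501428 = 1296; √1296 = 36.
q = (1582 − 36)/2 = 773, p = (1582 + 36)/2 = 809.
Check: 773 · 809 = 625357.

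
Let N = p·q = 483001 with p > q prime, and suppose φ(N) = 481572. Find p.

883

φ(n) = (p−1)(q−1) = n − (p+q) + 1, so p + q = 483001 − 481572 + 1 = 1430.
p and q are the roots of t² − 1430t + 483001 = 0.
Discriminant: 1430² − 4·483001 = 2044900 − 1932004 = 112896; √112896 = 336.
q = (1430 − 336)/2 = 547, p = (1430 + 336)/2 = 883.
Check: 547 · 883 = 483001.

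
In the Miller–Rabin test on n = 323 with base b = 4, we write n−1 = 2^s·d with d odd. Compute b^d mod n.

323 − 1 = 322 = 2^1 · 161, so d = 161.
4^1 ≡ 4 (mod 323)
4^2 ≡ 4^2 = 16 ≡ 16 (mod 323)
4^4 ≡ 16^2 = 256 ≡ 256 (mod 323)
4^8 ≡ 256^2 = 65536 ≡ 290 (mod 323)
4^16 ≡ 290^2 = 84100 ≡ 120 (mod 323)
4^32 ≡ 120^2 = 14400 ≡ 188 (mod 323)
4^64 ≡ 188^2 = 35344 ≡ 137 (mod 323)
4^128 ≡ 137^2 = 18769 ≡ 35 (mod 323)
161 = 128 + 32 + 1 in binary powers of 2.
So 4^161 ≡ 35 · 188 · 4 ≡ 157 (mod 323).
Squaring chain: 157; never reaches −1, so base 4 is a Miller–Rabin witness that 323 is composite.

157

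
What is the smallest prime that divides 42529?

42529 is odd.
Digit sum 22, not divisible by 3.
Ends in 9: not divisible by 5.
7: 42529 = 7·6075 + 4
11: 42529 = 11·3866 + 3
13: 42529 = 13·3271 + 6
17: 42529 = 17·2501 + 12
19: 42529 = 19·2238 + 7
23: 42529 = 23·1849 + 2
29: 42529 = 29·1466 + 15
31: 42529 = 31·1371 + 28
37: 42529 = 37·1149 + 16
41: 42529 = 41·1037 + 12
43: 42529 = 43·989 + 2
47: 42529 = 47·904 + 41
53: 42529 = 53·802 + 23
59: 42529 = 59·720 + 49
61: 42529 = 61·697 + 12
67: 42529 = 67·634 + 51
71: 42529 = 71·599

71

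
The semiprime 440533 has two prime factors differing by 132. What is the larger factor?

733

Since p = q + 132, we have 440533 = q(q + 132), so q² + 132q − 440533 = 0.
Discriminant: 132² + 4·440533 = 17424 + 1762132 = 1779556; √1779556 = 1334.
q = (−132 + 1334)/2 = 601, and p = q + 132 = 733.
Check: 601 · 733 = 440533.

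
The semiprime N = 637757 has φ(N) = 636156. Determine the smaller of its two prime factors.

739

φ(n) = (p−1)(q−1) = n − (p+q) + 1, so p + q = 637757 − 636156 + 1 = 1602.
p and q are the roots of t² − 1602t + 637757 = 0.
Discriminant: 1602² − 4·637757 = 2566404 − 2551028 = 15376; √15376 = 124.
q = (1602 − 124)/2 = 739, p = (1602 + 124)/2 = 863.
Check: 739 · 863 = 637757.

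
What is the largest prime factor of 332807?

332807 = 47 · 7081
7081 = 73 · 97
97 is prime.
So 332807 = 47 · 73 · 97; the largest prime factor is 97.

97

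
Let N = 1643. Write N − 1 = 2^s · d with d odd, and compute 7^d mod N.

640

1643 − 1 = 1642 = 2^1 · 821, so d = 821.
7^1 ≡ 7 (mod 1643)
7^2 ≡ 7^2 = 49 ≡ 49 (mod 1643)
7^4 ≡ 49^2 = 2401 ≡ 758 (mod 1643)
7^8 ≡ 758^2 = 574564 ≡ 1157 (mod 1643)
7^16 ≡ 1157^2 = 1338649 ≡ 1247 (mod 1643)
7^32 ≡ 1247^2 = 1555009 ≡ 731 (mod 1643)
7^64 ≡ 731^2 = 534361 ≡ 386 (mod 1643)
7^128 ≡ 386^2 = 148996 ≡ 1126 (mod 1643)
7^256 ≡ 1126^2 = 1267876 ≡ 1123 (mod 1643)
7^512 ≡ 1123^2 = 1261129 ≡ 948 (mod 1643)
821 = 512 + 256 + 32 + 16 + 4 + 1 in binary powers of 2.
So 7^821 ≡ 948 · 1123 · 731 · 1247 · 758 · 7 ≡ 640 (mod 1643).
Squaring chain: 640; never reaches −1, so base 7 is a Miller–Rabin witness that 1643 is composite.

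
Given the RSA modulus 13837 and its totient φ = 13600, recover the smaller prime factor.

101

φ(n) = (p−1)(q−1) = n − (p+q) + 1, so p + q = 13837 − 13600 + 1 = 238.
p and q are the roots of t² − 238t + 13837 = 0.
Discriminant: 238² − 4·13837 = 56644 − 55348 = 1296; √1296 = 36.
q = (238 − 36)/2 = 101, p = (238 + 36)/2 = 137.
Check: 101 · 137 = 13837.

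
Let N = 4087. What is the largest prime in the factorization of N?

67

4087 = 61 · 67
67 is prime.
So 4087 = 61 · 67; the largest prime factor is 67.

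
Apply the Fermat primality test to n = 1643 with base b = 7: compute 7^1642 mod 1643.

7^1 ≡ 7 (mod 1643)
7^2 ≡ 7^2 = 49 ≡ 49 (mod 1643)
7^4 ≡ 49^2 = 2401 ≡ 758 (mod 1643)
7^8 ≡ 758^2 = 574564 ≡ 1157 (mod 1643)
7^16 ≡ 1157^2 = 1338649 ≡ 1247 (mod 1643)
7^32 ≡ 1247^2 = 1555009 ≡ 731 (mod 1643)
7^64 ≡ 731^2 = 534361 ≡ 386 (mod 1643)
7^128 ≡ 386^2 = 148996 ≡ 1126 (mod 1643)
7^256 ≡ 1126^2 = 1267876 ≡ 1123 (mod 1643)
7^512 ≡ 1123^2 = 1261129 ≡ 948 (mod 1643)
7^1024 ≡ 948^2 = 898704 ≡ 1626 (mod 1643)
1642 = 1024 + 512 + 64 + 32 + 8 + 2 in binary powers of 2.
So 7^1642 ≡ 1626 · 948 · 386 · 731 · 1157 · 49 ≡ 493 (mod 1643).
Since 493 ≠ 1, base 7 is a Fermat witness: 1643 is composite.

493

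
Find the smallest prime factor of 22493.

83

22493 is odd.
Digit sum 20, not divisible by 3.
Ends in 3: not divisible by 5.
7: 22493 = 7·3213 + 2
11: 22493 = 11·2044 + 9
13: 22493 = 13·1730 + 3
17: 22493 = 17·1323 + 2
19: 22493 = 19·1183 + 16
23: 22493 = 23·977 + 22
29: 22493 = 29·775 + 18
31: 22493 = 31·725 + 18
37: 22493 = 37·607 + 34
41: 22493 = 41·548 + 25
43: 22493 = 43·523 + 4
47: 22493 = 47·478 + 27
53: 22493 = 53·424 + 21
59: 22493 = 59·381 + 14
61: 22493 = 61·368 + 45
67: 22493 = 67·335 + 48
71: 22493 = 71·316 + 57
73: 22493 = 73·308 + 9
79: 22493 = 79·284 + 57
83: 22493 = 83·271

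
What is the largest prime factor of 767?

767 = 13 · 59
59 is prime.
So 767 = 13 · 59; the largest prime factor is 59.

59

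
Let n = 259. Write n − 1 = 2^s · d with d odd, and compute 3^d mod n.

259 − 1 = 258 = 2^1 · 129, so d = 129.
3^1 ≡ 3 (mod 259)
3^2 ≡ 3^2 = 9 ≡ 9 (mod 259)
3^4 ≡ 9^2 = 81 ≡ 81 (mod 259)
3^8 ≡ 81^2 = 6561 ≡ 86 (mod 259)
3^16 ≡ 86^2 = 7396 ≡ 144 (mod 259)
3^32 ≡ 144^2 = 20736 ≡ 16 (mod 259)
3^64 ≡ 16^2 = 256 ≡ 256 (mod 259)
3^128 ≡ 256^2 = 65536 ≡ 9 (mod 259)
129 = 128 + 1 in binary powers of 2.
So 3^129 ≡ 9 · 3 ≡ 27 (mod 259).
Squaring chain: 27; never reaches −1, so base 3 is a Miller–Rabin witness that 259 is composite.

27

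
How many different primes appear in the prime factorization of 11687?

3

11687 = 13 · 899
899 = 29 · 31
11687 = 13 · 29 · 31, which has 3 distinct prime factors.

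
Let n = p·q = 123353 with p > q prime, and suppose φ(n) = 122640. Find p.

421

φ(n) = (p−1)(q−1) = n − (p+q) + 1, so p + q = 123353 − 122640 + 1 = 714.
p and q are the roots of t² − 714t + 123353 = 0.
Discriminant: 714² − 4·123353 = 509796 − 493412 = 16384; √16384 = 128.
q = (714 − 128)/2 = 293, p = (714 + 128)/2 = 421.
Check: 293 · 421 = 123353.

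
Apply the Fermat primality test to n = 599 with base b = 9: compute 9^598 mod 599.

9^1 ≡ 9 (mod 599)
9^2 ≡ 9^2 = 81 ≡ 81 (mod 599)
9^4 ≡ 81^2 = 6561 ≡ 571 (mod 599)
9^8 ≡ 571^2 = 326041 ≡ 185 (mod 599)
9^16 ≡ 185^2 = 34225 ≡ 82 (mod 599)
9^32 ≡ 82^2 = 6724 ≡ 135 (mod 599)
9^64 ≡ 135^2 = 18225 ≡ 255 (mod 599)
9^128 ≡ 255^2 = 65025 ≡ 333 (mod 599)
9^256 ≡ 333^2 = 110889 ≡ 74 (mod 599)
9^512 ≡ 74^2 = 5476 ≡ 85 (mod 599)
598 = 512 + 64 + 16 + 4 + 2 in binary powers of 2.
So 9^598 ≡ 85 · 255 · 82 · 571 · 81 ≡ 1 (mod 599).
Since the result is 1, base 9 gives no evidence that 599 is composite.

1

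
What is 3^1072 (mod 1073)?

848

3^1 ≡ 3 (mod 1073)
3^2 ≡ 3^2 = 9 ≡ 9 (mod 1073)
3^4 ≡ 9^2 = 81 ≡ 81 (mod 1073)
3^8 ≡ 81^2 = 6561 ≡ 123 (mod 1073)
3^16 ≡ 123^2 = 15129 ≡ 107 (mod 1073)
3^32 ≡ 107^2 = 11449 ≡ 719 (mod 1073)
3^64 ≡ 719^2 = 516961 ≡ 848 (mod 1073)
3^128 ≡ 848^2 = 719104 ≡ 194 (mod 1073)
3^256 ≡ 194^2 = 37636 ≡ 81 (mod 1073)
3^512 ≡ 81^2 = 6561 ≡ 123 (mod 1073)
3^1024 ≡ 123^2 = 15129 ≡ 107 (mod 1073)
1072 = 1024 + 32 + 16 in binary powers of 2.
So 3^1072 ≡ 107 · 719 · 107 ≡ 848 (mod 1073).
Since 848 ≠ 1, base 3 is a Fermat witness: 1073 is composite.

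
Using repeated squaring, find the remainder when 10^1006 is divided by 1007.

42

10^1 ≡ 10 (mod 1007)
10^2 ≡ 10^2 = 100 ≡ 100 (mod 1007)
10^4 ≡ 100^2 = 10000 ≡ 937 (mod 1007)
10^8 ≡ 937^2 = 877969 ≡ 872 (mod 1007)
10^16 ≡ 872^2 = 760384 ≡ 99 (mod 1007)
10^32 ≡ 99^2 = 9801 ≡ 738 (mod 1007)
10^64 ≡ 738^2 = 544644 ≡ 864 (mod 1007)
10^128 ≡ 864^2 = 746496 ≡ 309 (mod 1007)
10^256 ≡ 309^2 = 95481 ≡ 823 (mod 1007)
10^512 ≡ 823^2 = 677329 ≡ 625 (mod 1007)
1006 = 512 + 256 + 128 + 64 + 32 + 8 + 4 + 2 in binary powers of 2.
So 10^1006 ≡ 625 · 823 · 309 · 864 · 738 · 872 · 937 · 100 ≡ 42 (mod 1007).
Since 42 ≠ 1, base 10 is a Fermat witness: 1007 is composite.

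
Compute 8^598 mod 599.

8^1 ≡ 8 (mod 599)
8^2 ≡ 8^2 = 64 ≡ 64 (mod 599)
8^4 ≡ 64^2 = 4096 ≡ 502 (mod 599)
8^8 ≡ 502^2 = 252004 ≡ 424 (mod 599)
8^16 ≡ 424^2 = 179776 ≡ 76 (mod 599)
8^32 ≡ 76^2 = 5776 ≡ 385 (mod 599)
8^64 ≡ 385^2 = 148225 ≡ 272 (mod 599)
8^128 ≡ 272^2 = 73984 ≡ 307 (mod 599)
8^256 ≡ 307^2 = 94249 ≡ 206 (mod 599)
8^512 ≡ 206^2 = 42436 ≡ 506 (mod 599)
598 = 512 + 64 + 16 + 4 + 2 in binary powers of 2.
So 8^598 ≡ 506 · 272 · 76 · 502 · 64 ≡ 1 (mod 599).
Since the result is 1, base 8 gives no evidence that 599 is composite.

1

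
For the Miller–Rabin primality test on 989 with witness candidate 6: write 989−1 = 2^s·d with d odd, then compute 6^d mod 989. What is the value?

393

989 − 1 = 988 = 2^2 · 247, so d = 247.
6^1 ≡ 6 (mod 989)
6^2 ≡ 6^2 = 36 ≡ 36 (mod 989)
6^4 ≡ 36^2 = 1296 ≡ 307 (mod 989)
6^8 ≡ 307^2 = 94249 ≡ 294 (mod 989)
6^16 ≡ 294^2 = 86436 ≡ 393 (mod 989)
6^32 ≡ 393^2 = 154449 ≡ 165 (mod 989)
6^64 ≡ 165^2 = 27225 ≡ 522 (mod 989)
6^128 ≡ 522^2 = 272484 ≡ 509 (mod 989)
247 = 128 + 64 + 32 + 16 + 4 + 2 + 1 in binary powers of 2.
So 6^247 ≡ 509 · 522 · 165 · 393 · 307 · 36 · 6 ≡ 393 (mod 989).
Squaring chain: 393 → 165; never reaches −1, so base 6 is a Miller–Rabin witness that 989 is composite.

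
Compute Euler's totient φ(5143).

Factor: 5143 = 37 · 139.
φ(5143) = (37−1) · (139−1) = 36 · 138 = 4968.

4968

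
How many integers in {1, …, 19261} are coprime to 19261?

16320

Factor: 19261 = 11 · 17 · 103.
φ(19261) = (11−1) · (17−1) · (103−1) = 10 · 16 · 102 = 16320.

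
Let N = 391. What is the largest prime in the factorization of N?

23

391 = 17 · 23
23 is prime.
So 391 = 17 · 23; the largest prime factor is 23.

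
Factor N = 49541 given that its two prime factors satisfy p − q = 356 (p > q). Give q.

107

Since p = q + 356, we have 49541 = q(q + 356), so q² + 356q − 49541 = 0.
Discriminant: 356² + 4·49541 = 126736 + 198164 = 324900; √324900 = 570.
q = (−356 + 570)/2 = 107, and p = q + 356 = 463.
Check: 107 · 463 = 49541.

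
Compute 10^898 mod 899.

10^1 ≡ 10 (mod 899)
10^2 ≡ 10^2 = 100 ≡ 100 (mod 899)
10^4 ≡ 100^2 = 10000 ≡ 111 (mod 899)
10^8 ≡ 111^2 = 12321 ≡ 634 (mod 899)
10^16 ≡ 634^2 = 401956 ≡ 103 (mod 899)
10^32 ≡ 103^2 = 10609 ≡ 720 (mod 899)
10^64 ≡ 720^2 = 518400 ≡ 576 (mod 899)
10^128 ≡ 576^2 = 331776 ≡ 45 (mod 899)
10^256 ≡ 45^2 = 2025 ≡ 227 (mod 899)
10^512 ≡ 227^2 = 51529 ≡ 286 (mod 899)
898 = 512 + 256 + 128 + 2 in binary powers of 2.
So 10^898 ≡ 286 · 227 · 45 · 100 ≡ 71 (mod 899).
Since 71 ≠ 1, base 10 is a Fermat witness: 899 is composite.

71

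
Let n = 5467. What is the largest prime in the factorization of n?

71

5467 = 7 · 781
781 = 11 · 71
71 is prime.
So 5467 = 7 · 11 · 71; the largest prime factor is 71.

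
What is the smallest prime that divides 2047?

2047 is odd.
Digit sum 13, not divisible by 3.
Ends in 7: not divisible by 5.
7: 2047 = 7·292 + 3
11: 2047 = 11·186 + 1
13: 2047 = 13·157 + 6
17: 2047 = 17·120 + 7
19: 2047 = 19·107 + 14
23: 2047 = 23·89

23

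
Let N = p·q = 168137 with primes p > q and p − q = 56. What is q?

Since p = q + 56, we have 168137 = q(q + 56), so q² + 56q − 168137 = 0.
Discriminant: 56² + 4·168137 = 3136 + 672548 = 675684; √675684 = 822.
q = (−56 + 822)/2 = 383, and p = q + 56 = 439.
Check: 383 · 439 = 168137.

383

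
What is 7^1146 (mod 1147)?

1120

7^1 ≡ 7 (mod 1147)
7^2 ≡ 7^2 = 49 ≡ 49 (mod 1147)
7^4 ≡ 49^2 = 2401 ≡ 107 (mod 1147)
7^8 ≡ 107^2 = 11449 ≡ 1126 (mod 1147)
7^16 ≡ 1126^2 = 1267876 ≡ 441 (mod 1147)
7^32 ≡ 441^2 = 194481 ≡ 638 (mod 1147)
7^64 ≡ 638^2 = 407044 ≡ 1006 (mod 1147)
7^128 ≡ 1006^2 = 1012036 ≡ 382 (mod 1147)
7^256 ≡ 382^2 = 145924 ≡ 255 (mod 1147)
7^512 ≡ 255^2 = 65025 ≡ 793 (mod 1147)
7^1024 ≡ 793^2 = 628849 ≡ 293 (mod 1147)
1146 = 1024 + 64 + 32 + 16 + 8 + 2 in binary powers of 2.
So 7^1146 ≡ 293 · 1006 · 638 · 441 · 1126 · 49 ≡ 1120 (mod 1147).
Since 1120 ≠ 1, base 7 is a Fermat witness: 1147 is composite.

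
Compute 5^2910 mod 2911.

2131

5^1 ≡ 5 (mod 2911)
5^2 ≡ 5^2 = 25 ≡ 25 (mod 2911)
5^4 ≡ 25^2 = 625 ≡ 625 (mod 2911)
5^8 ≡ 625^2 = 390625 ≡ 551 (mod 2911)
5^16 ≡ 551^2 = 303601 ≡ 857 (mod 2911)
5^32 ≡ 857^2 = 734449 ≡ 877 (mod 2911)
5^64 ≡ 877^2 = 769129 ≡ 625 (mod 2911)
5^128 ≡ 625^2 = 390625 ≡ 551 (mod 2911)
5^256 ≡ 551^2 = 303601 ≡ 857 (mod 2911)
5^512 ≡ 857^2 = 734449 ≡ 877 (mod 2911)
5^1024 ≡ 877^2 = 769129 ≡ 625 (mod 2911)
5^2048 ≡ 625^2 = 390625 ≡ 551 (mod 2911)
2910 = 2048 + 512 + 256 + 64 + 16 + 8 + 4 + 2 in binary powers of 2.
So 5^2910 ≡ 551 · 877 · 857 · 625 · 857 · 551 · 625 · 25 ≡ 2131 (mod 2911).
Since 2131 ≠ 1, base 5 is a Fermat witness: 2911 is composite.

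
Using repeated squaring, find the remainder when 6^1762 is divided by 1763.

6^1 ≡ 6 (mod 1763)
6^2 ≡ 6^2 = 36 ≡ 36 (mod 1763)
6^4 ≡ 36^2 = 1296 ≡ 1296 (mod 1763)
6^8 ≡ 1296^2 = 1679616 ≡ 1240 (mod 1763)
6^16 ≡ 1240^2 = 1537600 ≡ 264 (mod 1763)
6^32 ≡ 264^2 = 69696 ≡ 939 (mod 1763)
6^64 ≡ 939^2 = 881721 ≡ 221 (mod 1763)
6^128 ≡ 221^2 = 48841 ≡ 1240 (mod 1763)
6^256 ≡ 1240^2 = 1537600 ≡ 264 (mod 1763)
6^512 ≡ 264^2 = 69696 ≡ 939 (mod 1763)
6^1024 ≡ 939^2 = 881721 ≡ 221 (mod 1763)
1762 = 1024 + 512 + 128 + 64 + 32 + 2 in binary powers of 2.
So 6^1762 ≡ 221 · 939 · 1240 · 221 · 939 · 36 ≡ 651 (mod 1763).
Since 651 ≠ 1, base 6 is a Fermat witness: 1763 is composite.

651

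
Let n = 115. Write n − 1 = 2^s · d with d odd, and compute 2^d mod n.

115 − 1 = 114 = 2^1 · 57, so d = 57.
2^1 ≡ 2 (mod 115)
2^2 ≡ 2^2 = 4 ≡ 4 (mod 115)
2^4 ≡ 4^2 = 16 ≡ 16 (mod 115)
2^8 ≡ 16^2 = 256 ≡ 26 (mod 115)
2^16 ≡ 26^2 = 676 ≡ 101 (mod 115)
2^32 ≡ 101^2 = 10201 ≡ 81 (mod 115)
57 = 32 + 16 + 8 + 1 in binary powers of 2.
So 2^57 ≡ 81 · 101 · 26 · 2 ≡ 27 (mod 115).
Squaring chain: 27; never reaches −1, so base 2 is a Miller–Rabin witness that 115 is composite.

27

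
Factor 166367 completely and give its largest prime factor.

73

166367 = 43 · 3869
3869 = 53 · 73
73 is prime.
So 166367 = 43 · 53 · 73; the largest prime factor is 73.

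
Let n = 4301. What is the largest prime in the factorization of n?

23

4301 = 11 · 391
391 = 17 · 23
23 is prime.
So 4301 = 11 · 17 · 23; the largest prime factor is 23.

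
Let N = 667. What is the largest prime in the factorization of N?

29

667 = 23 · 29
29 is prime.
So 667 = 23 · 29; the largest prime factor is 29.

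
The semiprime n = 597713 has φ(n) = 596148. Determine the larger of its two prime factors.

φ(n) = (p−1)(q−1) = n − (p+q) + 1, so p + q = 597713 − 596148 + 1 = 1566.
p and q are the roots of t² − 1566t + 597713 = 0.
Discriminant: 1566² − 4·597713 = 2452356 − 2390852 = 61504; √61504 = 248.
q = (1566 − 248)/2 = 659, p = (1566 + 248)/2 = 907.
Check: 659 · 907 = 597713.

907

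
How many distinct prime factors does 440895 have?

440895 = 3 · 146965
146965 = 5 · 29393
29393 = 7 · 4199
4199 = 13 · 323
323 = 17 · 19
440895 = 3 · 5 · 7 · 13 · 17 · 19, which has 6 distinct prime factors.

6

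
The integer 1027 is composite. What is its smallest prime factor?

13

1027 is odd.
Digit sum 10, not divisible by 3.
Ends in 7: not divisible by 5.
7: 1027 = 7·146 + 5
11: 1027 = 11·93 + 4
13: 1027 = 13·79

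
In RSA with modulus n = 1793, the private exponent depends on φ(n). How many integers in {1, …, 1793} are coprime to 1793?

1620

Factor: 1793 = 11 · 163.
φ(1793) = (11−1) · (163−1) = 10 · 162 = 1620.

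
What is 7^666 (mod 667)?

7^1 ≡ 7 (mod 667)
7^2 ≡ 7^2 = 49 ≡ 49 (mod 667)
7^4 ≡ 49^2 = 2401 ≡ 400 (mod 667)
7^8 ≡ 400^2 = 160000 ≡ 587 (mod 667)
7^16 ≡ 587^2 = 344569 ≡ 397 (mod 667)
7^32 ≡ 397^2 = 157609 ≡ 197 (mod 667)
7^64 ≡ 197^2 = 38809 ≡ 123 (mod 667)
7^128 ≡ 123^2 = 15129 ≡ 455 (mod 667)
7^256 ≡ 455^2 = 207025 ≡ 255 (mod 667)
7^512 ≡ 255^2 = 65025 ≡ 326 (mod 667)
666 = 512 + 128 + 16 + 8 + 2 in binary powers of 2.
So 7^666 ≡ 326 · 455 · 397 · 587 · 49 ≡ 326 (mod 667).
Since 326 ≠ 1, base 7 is a Fermat witness: 667 is composite.

326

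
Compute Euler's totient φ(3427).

3256

Factor: 3427 = 23 · 149.
φ(3427) = (23−1) · (149−1) = 22 · 148 = 3256.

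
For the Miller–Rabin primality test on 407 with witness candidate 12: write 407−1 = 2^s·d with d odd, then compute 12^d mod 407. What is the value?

155

407 − 1 = 406 = 2^1 · 203, so d = 203.
12^1 ≡ 12 (mod 407)
12^2 ≡ 12^2 = 144 ≡ 144 (mod 407)
12^4 ≡ 144^2 = 20736 ≡ 386 (mod 407)
12^8 ≡ 386^2 = 148996 ≡ 34 (mod 407)
12^16 ≡ 34^2 = 1156 ≡ 342 (mod 407)
12^32 ≡ 342^2 = 116964 ≡ 155 (mod 407)
12^64 ≡ 155^2 = 24025 ≡ 12 (mod 407)
12^128 ≡ 12^2 = 144 ≡ 144 (mod 407)
203 = 128 + 64 + 8 + 2 + 1 in binary powers of 2.
So 12^203 ≡ 144 · 12 · 34 · 144 · 12 ≡ 155 (mod 407).
Squaring chain: 155; never reaches −1, so base 12 is a Miller–Rabin witness that 407 is composite.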